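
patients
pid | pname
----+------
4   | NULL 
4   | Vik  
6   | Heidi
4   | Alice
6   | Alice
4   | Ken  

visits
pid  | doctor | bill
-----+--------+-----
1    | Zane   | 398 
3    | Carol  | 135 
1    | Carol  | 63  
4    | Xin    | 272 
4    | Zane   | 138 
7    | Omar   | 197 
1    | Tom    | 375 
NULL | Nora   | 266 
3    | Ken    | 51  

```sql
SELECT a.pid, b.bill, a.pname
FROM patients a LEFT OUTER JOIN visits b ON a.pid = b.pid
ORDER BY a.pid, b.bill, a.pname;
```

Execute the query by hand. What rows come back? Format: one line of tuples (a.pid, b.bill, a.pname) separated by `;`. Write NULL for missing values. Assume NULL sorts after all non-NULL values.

LEFT JOIN keeps every row from `patients`; unmatched rows get NULL for `visits`'s columns.
Matching on a.pid = b.pid. A NULL in a compared column never satisfies the condition.
Matched pairs: 8; unmatched a rows kept: 2.

(4, 138, Alice); (4, 138, Ken); (4, 138, Vik); (4, 138, NULL); (4, 272, Alice); (4, 272, Ken); (4, 272, Vik); (4, 272, NULL); (6, NULL, Alice); (6, NULL, Heidi)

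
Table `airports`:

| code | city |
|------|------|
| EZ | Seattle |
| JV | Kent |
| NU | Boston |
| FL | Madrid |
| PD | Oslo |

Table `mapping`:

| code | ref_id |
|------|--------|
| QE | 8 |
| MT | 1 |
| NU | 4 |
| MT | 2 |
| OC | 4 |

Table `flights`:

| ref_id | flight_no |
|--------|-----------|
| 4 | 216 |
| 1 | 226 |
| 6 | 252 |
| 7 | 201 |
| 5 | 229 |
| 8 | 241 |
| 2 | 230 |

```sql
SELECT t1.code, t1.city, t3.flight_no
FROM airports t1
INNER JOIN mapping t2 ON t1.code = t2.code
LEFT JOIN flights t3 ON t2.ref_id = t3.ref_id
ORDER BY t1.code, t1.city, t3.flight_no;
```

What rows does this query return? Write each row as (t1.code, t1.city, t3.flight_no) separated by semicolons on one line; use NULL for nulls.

Evaluate left to right. First `airports t1 INNER JOIN mapping t2` on code: 1 row(s).
Then LEFT JOIN `flights t3` on ref_id: each of those 1 rows is kept; rows whose t2.ref_id has no match in t3 get NULL for t3's columns.

(NU, Boston, 216)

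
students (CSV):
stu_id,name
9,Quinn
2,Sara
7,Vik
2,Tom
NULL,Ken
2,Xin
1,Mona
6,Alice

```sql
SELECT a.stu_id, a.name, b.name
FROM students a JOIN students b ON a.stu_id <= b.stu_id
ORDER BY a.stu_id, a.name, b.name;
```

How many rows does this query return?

31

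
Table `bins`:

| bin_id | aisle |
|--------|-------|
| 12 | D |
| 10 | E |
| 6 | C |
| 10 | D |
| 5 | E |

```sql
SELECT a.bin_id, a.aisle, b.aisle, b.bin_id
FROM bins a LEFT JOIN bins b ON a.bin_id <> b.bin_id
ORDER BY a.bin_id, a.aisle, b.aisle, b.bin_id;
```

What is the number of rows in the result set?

18

LEFT JOIN keeps every row from `bins a`; unmatched rows get NULL for `bins b`'s columns.
Matching on a.bin_id <> b.bin_id.
Matched pairs: 18; unmatched a rows kept: 0.
Total: 18 rows.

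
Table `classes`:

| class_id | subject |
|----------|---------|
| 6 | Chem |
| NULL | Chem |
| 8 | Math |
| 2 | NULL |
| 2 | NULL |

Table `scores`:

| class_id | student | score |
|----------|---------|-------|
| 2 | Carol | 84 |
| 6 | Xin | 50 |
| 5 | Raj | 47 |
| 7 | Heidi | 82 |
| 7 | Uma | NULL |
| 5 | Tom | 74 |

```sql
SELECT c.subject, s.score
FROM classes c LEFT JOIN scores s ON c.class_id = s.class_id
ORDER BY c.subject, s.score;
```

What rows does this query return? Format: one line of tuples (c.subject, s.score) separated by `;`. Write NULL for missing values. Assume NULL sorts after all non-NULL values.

LEFT JOIN keeps every row from `classes`; unmatched rows get NULL for `scores`'s columns.
Matching on c.class_id = s.class_id. A NULL in a compared column never satisfies the condition.
Matched pairs: 3; unmatched c rows kept: 2.

(Chem, 50); (Chem, NULL); (Math, NULL); (NULL, 84); (NULL, 84)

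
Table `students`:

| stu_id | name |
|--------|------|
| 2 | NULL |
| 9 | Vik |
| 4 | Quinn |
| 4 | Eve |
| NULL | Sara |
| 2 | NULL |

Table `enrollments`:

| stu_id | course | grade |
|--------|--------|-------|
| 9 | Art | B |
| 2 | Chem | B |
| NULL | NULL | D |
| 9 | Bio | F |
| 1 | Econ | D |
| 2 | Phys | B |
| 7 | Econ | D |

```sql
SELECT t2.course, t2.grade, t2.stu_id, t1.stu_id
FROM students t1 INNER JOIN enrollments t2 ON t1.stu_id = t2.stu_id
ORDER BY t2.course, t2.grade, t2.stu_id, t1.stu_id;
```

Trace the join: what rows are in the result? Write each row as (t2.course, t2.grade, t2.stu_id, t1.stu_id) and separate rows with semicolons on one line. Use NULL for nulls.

(Art, B, 9, 9); (Bio, F, 9, 9); (Chem, B, 2, 2); (Chem, B, 2, 2); (Phys, B, 2, 2); (Phys, B, 2, 2)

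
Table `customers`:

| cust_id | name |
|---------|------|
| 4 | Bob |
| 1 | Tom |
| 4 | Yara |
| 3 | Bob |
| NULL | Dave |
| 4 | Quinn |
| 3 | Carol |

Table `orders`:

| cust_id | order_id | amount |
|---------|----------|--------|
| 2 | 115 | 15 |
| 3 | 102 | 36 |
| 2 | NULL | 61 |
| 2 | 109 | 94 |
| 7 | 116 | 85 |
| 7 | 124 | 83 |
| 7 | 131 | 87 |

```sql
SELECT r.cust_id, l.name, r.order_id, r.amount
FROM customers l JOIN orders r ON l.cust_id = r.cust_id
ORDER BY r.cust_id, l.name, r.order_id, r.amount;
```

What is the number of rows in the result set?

2

INNER JOIN keeps only pairs where the ON condition holds.
Matching on l.cust_id = r.cust_id. A NULL in a compared column never satisfies the condition.
Matched pairs: 2.
Total: 2 rows.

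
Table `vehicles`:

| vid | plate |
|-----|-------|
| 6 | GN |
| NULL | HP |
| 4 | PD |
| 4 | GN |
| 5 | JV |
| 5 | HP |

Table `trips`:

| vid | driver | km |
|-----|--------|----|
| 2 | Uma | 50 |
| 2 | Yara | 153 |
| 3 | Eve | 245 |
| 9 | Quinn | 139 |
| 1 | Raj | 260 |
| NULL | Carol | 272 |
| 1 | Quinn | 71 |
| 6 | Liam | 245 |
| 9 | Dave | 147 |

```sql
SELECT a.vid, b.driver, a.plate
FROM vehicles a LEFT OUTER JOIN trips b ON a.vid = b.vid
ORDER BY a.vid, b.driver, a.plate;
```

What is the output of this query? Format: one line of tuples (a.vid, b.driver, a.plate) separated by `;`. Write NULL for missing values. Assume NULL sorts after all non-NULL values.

LEFT JOIN keeps every row from `vehicles`; unmatched rows get NULL for `trips`'s columns.
Matching on a.vid = b.vid. A NULL in a compared column never satisfies the condition.
- vid=6: 1 matching b row(s), so 1 row(s) emitted.
- vid=NULL: no b row matches, row kept with b columns NULL.
- vid=4: no b row matches, row kept with b columns NULL.
- vid=4: no b row matches, row kept with b columns NULL.
- vid=5: no b row matches, row kept with b columns NULL.
- vid=5: no b row matches, row kept with b columns NULL.
After projecting and ordering:
a.vid | b.driver | a.plate
4 | NULL | GN
4 | NULL | PD
5 | NULL | HP
5 | NULL | JV
6 | Liam | GN
NULL | NULL | HP

(4, NULL, GN); (4, NULL, PD); (5, NULL, HP); (5, NULL, JV); (6, Liam, GN); (NULL, NULL, HP)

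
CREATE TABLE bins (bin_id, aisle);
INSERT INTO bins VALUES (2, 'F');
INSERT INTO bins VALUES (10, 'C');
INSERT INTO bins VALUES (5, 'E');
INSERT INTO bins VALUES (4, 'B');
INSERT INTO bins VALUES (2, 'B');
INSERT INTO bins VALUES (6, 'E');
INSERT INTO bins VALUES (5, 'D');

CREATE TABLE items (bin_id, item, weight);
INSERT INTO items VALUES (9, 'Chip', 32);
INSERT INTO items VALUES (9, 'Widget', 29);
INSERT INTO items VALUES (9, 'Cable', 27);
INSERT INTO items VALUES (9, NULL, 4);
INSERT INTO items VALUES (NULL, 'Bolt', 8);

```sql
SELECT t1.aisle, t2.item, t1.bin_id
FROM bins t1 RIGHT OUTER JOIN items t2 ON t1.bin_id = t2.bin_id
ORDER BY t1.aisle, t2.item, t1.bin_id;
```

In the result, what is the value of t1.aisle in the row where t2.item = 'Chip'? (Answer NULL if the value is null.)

NULL

RIGHT JOIN keeps every row from `items`; unmatched rows get NULL for `bins`'s columns.
Matching on t1.bin_id = t2.bin_id. A NULL in a compared column never satisfies the condition.
- t1 row (bin_id=2): no match.
- t1 row (bin_id=10): no match.
- t1 row (bin_id=5): no match.
- t1 row (bin_id=4): no match.
- t1 row (bin_id=2): no match.
- t1 row (bin_id=6): no match.
- t1 row (bin_id=5): no match.
- 5 t2 row(s) had no t1 match → kept, t1 columns NULL.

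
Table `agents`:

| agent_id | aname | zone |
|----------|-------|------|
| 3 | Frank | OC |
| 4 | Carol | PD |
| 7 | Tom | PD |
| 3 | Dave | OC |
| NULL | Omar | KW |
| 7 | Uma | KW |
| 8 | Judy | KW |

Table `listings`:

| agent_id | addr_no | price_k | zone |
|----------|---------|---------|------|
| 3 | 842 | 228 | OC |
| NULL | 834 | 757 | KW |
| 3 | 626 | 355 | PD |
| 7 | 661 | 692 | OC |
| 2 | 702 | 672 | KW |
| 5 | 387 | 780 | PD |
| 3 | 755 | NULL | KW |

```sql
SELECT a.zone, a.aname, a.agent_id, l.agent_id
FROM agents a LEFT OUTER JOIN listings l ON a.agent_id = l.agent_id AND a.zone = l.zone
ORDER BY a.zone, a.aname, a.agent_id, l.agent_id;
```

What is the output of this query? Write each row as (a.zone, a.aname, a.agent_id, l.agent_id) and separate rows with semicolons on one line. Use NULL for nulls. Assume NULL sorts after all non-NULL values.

(KW, Judy, 8, NULL); (KW, Omar, NULL, NULL); (KW, Uma, 7, NULL); (OC, Dave, 3, 3); (OC, Frank, 3, 3); (PD, Carol, 4, NULL); (PD, Tom, 7, NULL)

LEFT JOIN keeps every row from `agents`; unmatched rows get NULL for `listings`'s columns.
Matching on a.agent_id = l.agent_id AND a.zone = l.zone. A NULL in a compared column never satisfies the condition.
- a (agent_id=3, zone=OC) pairs with 1 row(s) of l.
- a (agent_id=4, zone=PD) has no partner → padded with NULL.
- a (agent_id=7, zone=PD) has no partner → padded with NULL.
- a (agent_id=3, zone=OC) pairs with 1 row(s) of l.
- a (agent_id=NULL, zone=KW) has no partner → padded with NULL.
- a (agent_id=7, zone=KW) has no partner → padded with NULL.
- a (agent_id=8, zone=KW) has no partner → padded with NULL.
After projecting and ordering:
a.zone | a.aname | a.agent_id | l.agent_id
KW | Judy | 8 | NULL
KW | Omar | NULL | NULL
KW | Uma | 7 | NULL
OC | Dave | 3 | 3
OC | Frank | 3 | 3
PD | Carol | 4 | NULL
PD | Tom | 7 | NULL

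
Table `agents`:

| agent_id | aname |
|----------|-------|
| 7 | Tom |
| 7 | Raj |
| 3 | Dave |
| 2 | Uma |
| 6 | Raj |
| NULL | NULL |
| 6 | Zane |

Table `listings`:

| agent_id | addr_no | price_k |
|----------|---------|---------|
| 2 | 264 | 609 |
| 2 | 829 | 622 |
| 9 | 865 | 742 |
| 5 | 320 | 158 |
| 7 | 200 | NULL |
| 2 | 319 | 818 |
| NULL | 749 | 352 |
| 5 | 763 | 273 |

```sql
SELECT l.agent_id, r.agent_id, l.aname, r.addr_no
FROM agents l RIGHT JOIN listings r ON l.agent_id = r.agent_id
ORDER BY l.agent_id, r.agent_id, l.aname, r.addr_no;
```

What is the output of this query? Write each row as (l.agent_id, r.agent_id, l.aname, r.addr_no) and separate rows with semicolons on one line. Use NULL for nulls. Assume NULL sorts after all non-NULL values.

(2, 2, Uma, 264); (2, 2, Uma, 319); (2, 2, Uma, 829); (7, 7, Raj, 200); (7, 7, Tom, 200); (NULL, 5, NULL, 320); (NULL, 5, NULL, 763); (NULL, 9, NULL, 865); (NULL, NULL, NULL, 749)

RIGHT JOIN keeps every row from `listings`; unmatched rows get NULL for `agents`'s columns.
Matching on l.agent_id = r.agent_id. A NULL in a compared column never satisfies the condition.
- agent_id=7: 1 matching r row(s), so 1 row(s) emitted.
- agent_id=7: 1 matching r row(s), so 1 row(s) emitted.
- agent_id=3: no matching r row.
- agent_id=2: 3 matching r row(s), so 3 row(s) emitted.
- agent_id=6: no matching r row.
- agent_id=NULL: no matching r row.
- agent_id=6: no matching r row.
- 4 row(s) from r found no l partner → padded with NULL.
After projecting and ordering:
l.agent_id | r.agent_id | l.aname | r.addr_no
2 | 2 | Uma | 264
2 | 2 | Uma | 319
2 | 2 | Uma | 829
7 | 7 | Raj | 200
7 | 7 | Tom | 200
NULL | 5 | NULL | 320
NULL | 5 | NULL | 763
NULL | 9 | NULL | 865
NULL | NULL | NULL | 749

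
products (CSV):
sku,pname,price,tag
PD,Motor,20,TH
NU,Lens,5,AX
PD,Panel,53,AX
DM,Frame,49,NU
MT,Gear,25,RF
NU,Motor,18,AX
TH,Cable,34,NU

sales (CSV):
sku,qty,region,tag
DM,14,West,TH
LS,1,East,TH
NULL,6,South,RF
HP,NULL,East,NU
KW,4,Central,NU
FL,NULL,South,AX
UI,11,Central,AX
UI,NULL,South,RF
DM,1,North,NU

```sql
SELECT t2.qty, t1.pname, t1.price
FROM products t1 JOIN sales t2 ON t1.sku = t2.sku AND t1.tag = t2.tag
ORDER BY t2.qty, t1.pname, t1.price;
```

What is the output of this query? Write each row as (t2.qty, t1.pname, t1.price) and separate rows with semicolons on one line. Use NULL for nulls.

INNER JOIN keeps only pairs where the ON condition holds.
Matching on t1.sku = t2.sku AND t1.tag = t2.tag. A NULL in a compared column never satisfies the condition.
- t1 row (sku=PD, tag=TH): no match → dropped.
- t1 row (sku=NU, tag=AX): no match → dropped.
- t1 row (sku=PD, tag=AX): no match → dropped.
- t1 row (sku=DM, tag=NU): matches 1 t2 row(s) → 1 output row(s).
- t1 row (sku=MT, tag=RF): no match → dropped.
- t1 row (sku=NU, tag=AX): no match → dropped.
- t1 row (sku=TH, tag=NU): no match → dropped.
After projecting and ordering:
t2.qty | t1.pname | t1.price
1 | Frame | 49

(1, Frame, 49)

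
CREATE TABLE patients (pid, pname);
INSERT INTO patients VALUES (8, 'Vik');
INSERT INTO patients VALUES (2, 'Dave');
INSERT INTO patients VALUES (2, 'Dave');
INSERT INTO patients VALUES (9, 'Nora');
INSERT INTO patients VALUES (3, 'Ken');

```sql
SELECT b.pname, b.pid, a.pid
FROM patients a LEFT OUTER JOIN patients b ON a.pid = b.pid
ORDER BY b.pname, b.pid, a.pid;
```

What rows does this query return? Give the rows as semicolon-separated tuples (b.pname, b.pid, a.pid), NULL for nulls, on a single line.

(Dave, 2, 2); (Dave, 2, 2); (Dave, 2, 2); (Dave, 2, 2); (Ken, 3, 3); (Nora, 9, 9); (Vik, 8, 8)

LEFT JOIN keeps every row from `patients a`; unmatched rows get NULL for `patients b`'s columns.
Matching on a.pid = b.pid.
Matched pairs: 7; unmatched a rows kept: 0.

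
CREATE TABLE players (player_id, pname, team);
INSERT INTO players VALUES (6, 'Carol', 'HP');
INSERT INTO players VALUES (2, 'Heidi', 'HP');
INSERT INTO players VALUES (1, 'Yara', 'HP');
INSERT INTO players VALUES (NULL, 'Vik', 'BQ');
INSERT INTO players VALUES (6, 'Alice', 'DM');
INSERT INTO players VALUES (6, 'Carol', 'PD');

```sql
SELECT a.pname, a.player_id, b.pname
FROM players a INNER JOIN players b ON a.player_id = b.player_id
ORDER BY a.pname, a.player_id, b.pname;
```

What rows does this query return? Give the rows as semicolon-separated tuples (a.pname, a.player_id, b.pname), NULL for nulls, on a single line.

(Alice, 6, Alice); (Alice, 6, Carol); (Alice, 6, Carol); (Carol, 6, Alice); (Carol, 6, Alice); (Carol, 6, Carol); (Carol, 6, Carol); (Carol, 6, Carol); (Carol, 6, Carol); (Heidi, 2, Heidi); (Yara, 1, Yara)

INNER JOIN keeps only pairs where the ON condition holds.
Matching on a.player_id = b.player_id. A NULL in a compared column never satisfies the condition.
- a (player_id=6) pairs with 3 row(s) of b.
- a (player_id=2) pairs with 1 row(s) of b.
- a (player_id=1) pairs with 1 row(s) of b.
- a (player_id=NULL) has no partner → excluded.
- a (player_id=6) pairs with 3 row(s) of b.
- a (player_id=6) pairs with 3 row(s) of b.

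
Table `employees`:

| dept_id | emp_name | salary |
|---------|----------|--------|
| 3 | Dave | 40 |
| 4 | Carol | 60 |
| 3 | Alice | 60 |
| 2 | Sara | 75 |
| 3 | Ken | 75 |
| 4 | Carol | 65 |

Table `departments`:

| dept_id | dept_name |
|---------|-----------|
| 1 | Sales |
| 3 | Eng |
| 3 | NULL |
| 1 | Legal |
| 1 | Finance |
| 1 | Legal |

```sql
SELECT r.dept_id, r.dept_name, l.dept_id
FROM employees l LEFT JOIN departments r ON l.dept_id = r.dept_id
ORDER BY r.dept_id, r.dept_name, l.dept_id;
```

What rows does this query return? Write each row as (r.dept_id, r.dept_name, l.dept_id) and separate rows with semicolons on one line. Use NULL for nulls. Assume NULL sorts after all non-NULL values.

(3, Eng, 3); (3, Eng, 3); (3, Eng, 3); (3, NULL, 3); (3, NULL, 3); (3, NULL, 3); (NULL, NULL, 2); (NULL, NULL, 4); (NULL, NULL, 4)

LEFT JOIN keeps every row from `employees`; unmatched rows get NULL for `departments`'s columns.
Matching on l.dept_id = r.dept_id.
- dept_id=3: 2 matching r row(s), so 2 row(s) emitted.
- dept_id=4: no r row matches, row kept with r columns NULL.
- dept_id=3: 2 matching r row(s), so 2 row(s) emitted.
- dept_id=2: no r row matches, row kept with r columns NULL.
- dept_id=3: 2 matching r row(s), so 2 row(s) emitted.
- dept_id=4: no r row matches, row kept with r columns NULL.
After projecting and ordering:
r.dept_id | r.dept_name | l.dept_id
3 | Eng | 3
3 | Eng | 3
3 | Eng | 3
3 | NULL | 3
3 | NULL | 3
3 | NULL | 3
NULL | NULL | 2
NULL | NULL | 4
NULL | NULL | 4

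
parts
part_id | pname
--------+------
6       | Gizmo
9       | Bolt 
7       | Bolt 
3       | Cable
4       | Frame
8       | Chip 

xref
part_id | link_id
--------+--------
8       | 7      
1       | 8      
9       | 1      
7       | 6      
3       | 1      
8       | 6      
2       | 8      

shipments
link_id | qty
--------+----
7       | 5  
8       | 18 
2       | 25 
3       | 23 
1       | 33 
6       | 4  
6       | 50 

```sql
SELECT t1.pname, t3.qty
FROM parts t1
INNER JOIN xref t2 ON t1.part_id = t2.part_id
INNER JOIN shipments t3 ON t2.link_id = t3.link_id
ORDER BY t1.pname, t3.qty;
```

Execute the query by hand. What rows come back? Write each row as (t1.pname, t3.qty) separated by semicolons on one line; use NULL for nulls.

Step 1 — t1 INNER JOIN t2 on part_id → 5 row(s).
Then INNER JOIN `shipments t3` on link_id: keep only rows whose t2.link_id appears in t3.

(Bolt, 4); (Bolt, 33); (Bolt, 50); (Cable, 33); (Chip, 4); (Chip, 5); (Chip, 50)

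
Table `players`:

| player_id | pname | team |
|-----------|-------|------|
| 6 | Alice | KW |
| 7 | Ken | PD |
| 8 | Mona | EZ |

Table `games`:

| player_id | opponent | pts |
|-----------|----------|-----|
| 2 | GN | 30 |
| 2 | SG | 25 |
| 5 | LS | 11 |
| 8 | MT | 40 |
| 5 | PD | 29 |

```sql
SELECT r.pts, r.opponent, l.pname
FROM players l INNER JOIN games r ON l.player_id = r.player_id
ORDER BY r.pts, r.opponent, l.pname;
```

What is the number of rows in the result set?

1

INNER JOIN keeps only pairs where the ON condition holds.
Matching on l.player_id = r.player_id.
Matched pairs: 1.
Total: 1 rows.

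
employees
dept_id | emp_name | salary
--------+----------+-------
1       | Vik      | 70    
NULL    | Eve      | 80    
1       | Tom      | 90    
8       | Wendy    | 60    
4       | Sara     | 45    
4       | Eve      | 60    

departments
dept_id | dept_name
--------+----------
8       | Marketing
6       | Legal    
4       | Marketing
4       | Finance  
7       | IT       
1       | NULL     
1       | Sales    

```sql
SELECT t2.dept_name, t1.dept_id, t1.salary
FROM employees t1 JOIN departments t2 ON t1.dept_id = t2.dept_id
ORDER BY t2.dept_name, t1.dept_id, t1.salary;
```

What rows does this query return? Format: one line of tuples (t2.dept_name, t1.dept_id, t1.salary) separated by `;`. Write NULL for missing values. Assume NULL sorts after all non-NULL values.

(Finance, 4, 45); (Finance, 4, 60); (Marketing, 4, 45); (Marketing, 4, 60); (Marketing, 8, 60); (Sales, 1, 70); (Sales, 1, 90); (NULL, 1, 70); (NULL, 1, 90)

INNER JOIN keeps only pairs where the ON condition holds.
Matching on t1.dept_id = t2.dept_id. A NULL in a compared column never satisfies the condition.
Matched pairs: 9.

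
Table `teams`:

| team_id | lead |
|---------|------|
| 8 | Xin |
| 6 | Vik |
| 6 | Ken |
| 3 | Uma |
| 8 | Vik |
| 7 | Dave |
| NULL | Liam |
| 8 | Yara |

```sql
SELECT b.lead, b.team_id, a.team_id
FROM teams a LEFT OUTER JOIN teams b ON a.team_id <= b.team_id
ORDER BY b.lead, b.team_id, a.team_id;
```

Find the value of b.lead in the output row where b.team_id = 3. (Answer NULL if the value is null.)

LEFT JOIN keeps every row from `teams a`; unmatched rows get NULL for `teams b`'s columns.
Matching on a.team_id <= b.team_id. A NULL in a compared column never satisfies the condition.
Matched pairs: 32; unmatched a rows kept: 1.

Uma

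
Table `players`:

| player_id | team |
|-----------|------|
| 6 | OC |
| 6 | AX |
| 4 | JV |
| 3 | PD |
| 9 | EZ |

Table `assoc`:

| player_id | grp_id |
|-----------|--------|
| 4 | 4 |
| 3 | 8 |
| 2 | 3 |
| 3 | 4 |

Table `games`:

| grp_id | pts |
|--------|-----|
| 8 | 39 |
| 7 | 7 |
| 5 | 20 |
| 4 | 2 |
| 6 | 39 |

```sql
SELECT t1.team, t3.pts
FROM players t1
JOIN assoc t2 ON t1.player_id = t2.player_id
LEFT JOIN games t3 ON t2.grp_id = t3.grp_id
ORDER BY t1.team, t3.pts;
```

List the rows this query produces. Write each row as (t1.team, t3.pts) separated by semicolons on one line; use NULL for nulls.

(JV, 2); (PD, 2); (PD, 39)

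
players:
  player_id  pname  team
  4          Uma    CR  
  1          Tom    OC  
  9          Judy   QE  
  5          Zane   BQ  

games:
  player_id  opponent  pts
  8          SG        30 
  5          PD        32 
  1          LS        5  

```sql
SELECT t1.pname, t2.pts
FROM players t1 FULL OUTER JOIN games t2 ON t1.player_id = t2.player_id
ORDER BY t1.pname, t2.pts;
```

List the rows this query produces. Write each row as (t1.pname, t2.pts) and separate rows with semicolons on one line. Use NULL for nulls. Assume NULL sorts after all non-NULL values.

FULL OUTER JOIN keeps every row from both sides; unmatched rows get NULL for the other side's columns.
Matching on t1.player_id = t2.player_id.
Matched pairs: 2; unmatched t1 rows kept: 2; unmatched t2 rows kept: 1.

(Judy, NULL); (Tom, 5); (Uma, NULL); (Zane, 32); (NULL, 30)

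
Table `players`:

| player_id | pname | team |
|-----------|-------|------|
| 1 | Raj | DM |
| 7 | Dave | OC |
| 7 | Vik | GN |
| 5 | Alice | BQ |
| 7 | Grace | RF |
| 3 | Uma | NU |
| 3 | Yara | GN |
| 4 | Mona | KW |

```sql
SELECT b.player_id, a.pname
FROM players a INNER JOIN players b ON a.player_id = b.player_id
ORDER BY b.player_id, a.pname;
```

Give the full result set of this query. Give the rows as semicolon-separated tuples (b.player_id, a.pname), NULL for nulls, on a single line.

INNER JOIN keeps only pairs where the ON condition holds.
Matching on a.player_id = b.player_id.
- a (player_id=1) pairs with 1 row(s) of b.
- a (player_id=7) pairs with 3 row(s) of b.
- a (player_id=7) pairs with 3 row(s) of b.
- a (player_id=5) pairs with 1 row(s) of b.
- a (player_id=7) pairs with 3 row(s) of b.
- a (player_id=3) pairs with 2 row(s) of b.
- a (player_id=3) pairs with 2 row(s) of b.
- a (player_id=4) pairs with 1 row(s) of b.

(1, Raj); (3, Uma); (3, Uma); (3, Yara); (3, Yara); (4, Mona); (5, Alice); (7, Dave); (7, Dave); (7, Dave); (7, Grace); (7, Grace); (7, Grace); (7, Vik); (7, Vik); (7, Vik)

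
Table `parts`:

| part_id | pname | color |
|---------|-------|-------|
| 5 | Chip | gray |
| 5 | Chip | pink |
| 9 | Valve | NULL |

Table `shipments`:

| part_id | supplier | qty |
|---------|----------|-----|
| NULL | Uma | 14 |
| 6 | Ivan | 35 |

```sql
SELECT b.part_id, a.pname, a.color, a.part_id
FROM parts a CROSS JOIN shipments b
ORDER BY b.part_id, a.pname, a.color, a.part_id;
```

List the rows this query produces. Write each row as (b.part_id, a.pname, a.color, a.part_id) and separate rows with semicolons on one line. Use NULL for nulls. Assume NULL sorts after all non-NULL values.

(6, Chip, gray, 5); (6, Chip, pink, 5); (6, Valve, NULL, 9); (NULL, Chip, gray, 5); (NULL, Chip, pink, 5); (NULL, Valve, NULL, 9)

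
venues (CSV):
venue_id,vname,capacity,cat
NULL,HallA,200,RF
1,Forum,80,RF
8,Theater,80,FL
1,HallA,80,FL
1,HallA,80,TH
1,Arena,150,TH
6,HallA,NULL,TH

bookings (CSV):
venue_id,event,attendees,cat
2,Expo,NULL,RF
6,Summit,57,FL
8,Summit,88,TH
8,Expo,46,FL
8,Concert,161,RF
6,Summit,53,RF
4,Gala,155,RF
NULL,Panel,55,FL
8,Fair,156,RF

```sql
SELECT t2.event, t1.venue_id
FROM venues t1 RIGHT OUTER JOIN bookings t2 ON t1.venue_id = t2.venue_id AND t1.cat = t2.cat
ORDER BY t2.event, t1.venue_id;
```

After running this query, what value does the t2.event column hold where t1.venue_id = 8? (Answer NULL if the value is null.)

Expo

RIGHT JOIN keeps every row from `bookings`; unmatched rows get NULL for `venues`'s columns.
Matching on t1.venue_id = t2.venue_id AND t1.cat = t2.cat. A NULL in a compared column never satisfies the condition.
- venue_id=NULL, cat=RF: no matching t2 row.
- venue_id=1, cat=RF: no matching t2 row.
- venue_id=8, cat=FL: 1 matching t2 row(s), so 1 row(s) emitted.
- venue_id=1, cat=FL: no matching t2 row.
- venue_id=1, cat=TH: no matching t2 row.
- venue_id=1, cat=TH: no matching t2 row.
- venue_id=6, cat=TH: no matching t2 row.
- 8 t2 row(s) had no t1 match → kept, t1 columns NULL.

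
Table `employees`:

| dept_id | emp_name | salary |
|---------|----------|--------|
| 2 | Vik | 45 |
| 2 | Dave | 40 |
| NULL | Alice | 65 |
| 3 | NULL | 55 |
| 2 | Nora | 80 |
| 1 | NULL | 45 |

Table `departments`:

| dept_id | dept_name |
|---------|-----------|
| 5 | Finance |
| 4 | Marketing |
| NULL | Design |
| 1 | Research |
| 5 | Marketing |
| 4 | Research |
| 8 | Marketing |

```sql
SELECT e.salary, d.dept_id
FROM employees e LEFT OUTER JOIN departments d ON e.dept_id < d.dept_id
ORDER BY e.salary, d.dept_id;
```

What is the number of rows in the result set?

LEFT JOIN keeps every row from `employees`; unmatched rows get NULL for `departments`'s columns.
Matching on e.dept_id < d.dept_id. A NULL in a compared column never satisfies the condition.
- dept_id=2: 5 matching d row(s), so 5 row(s) emitted.
- dept_id=2: 5 matching d row(s), so 5 row(s) emitted.
- dept_id=NULL: no d row matches, row kept with d columns NULL.
- dept_id=3: 5 matching d row(s), so 5 row(s) emitted.
- dept_id=2: 5 matching d row(s), so 5 row(s) emitted.
- dept_id=1: 5 matching d row(s), so 5 row(s) emitted.
Total: 25 matched + 1 padded = 26 rows.

26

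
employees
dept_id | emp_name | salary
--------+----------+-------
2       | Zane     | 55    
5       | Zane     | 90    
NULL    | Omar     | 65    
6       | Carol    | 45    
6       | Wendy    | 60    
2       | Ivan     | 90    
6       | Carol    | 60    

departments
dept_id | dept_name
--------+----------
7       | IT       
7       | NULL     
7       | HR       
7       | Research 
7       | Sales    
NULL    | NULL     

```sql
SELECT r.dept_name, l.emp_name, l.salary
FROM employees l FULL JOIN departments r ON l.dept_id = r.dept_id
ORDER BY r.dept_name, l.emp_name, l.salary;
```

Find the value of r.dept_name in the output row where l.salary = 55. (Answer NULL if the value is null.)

NULL

FULL OUTER JOIN keeps every row from both sides; unmatched rows get NULL for the other side's columns.
Matching on l.dept_id = r.dept_id. A NULL in a compared column never satisfies the condition.
- l (dept_id=2) has no partner → padded with NULL.
- l (dept_id=5) has no partner → padded with NULL.
- l (dept_id=NULL) has no partner → padded with NULL.
- l (dept_id=6) has no partner → padded with NULL.
- l (dept_id=6) has no partner → padded with NULL.
- l (dept_id=2) has no partner → padded with NULL.
- l (dept_id=6) has no partner → padded with NULL.
- 6 r row(s) had no l match → kept, l columns NULL.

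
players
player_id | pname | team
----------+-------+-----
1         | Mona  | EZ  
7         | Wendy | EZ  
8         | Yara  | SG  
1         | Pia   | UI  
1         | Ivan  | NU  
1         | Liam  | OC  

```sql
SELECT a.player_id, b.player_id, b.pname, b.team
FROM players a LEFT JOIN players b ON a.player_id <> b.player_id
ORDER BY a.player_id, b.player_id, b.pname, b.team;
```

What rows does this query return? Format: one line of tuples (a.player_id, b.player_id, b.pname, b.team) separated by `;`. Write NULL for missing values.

LEFT JOIN keeps every row from `players a`; unmatched rows get NULL for `players b`'s columns.
Matching on a.player_id <> b.player_id.
- player_id=1: 2 matching b row(s), so 2 row(s) emitted.
- player_id=7: 5 matching b row(s), so 5 row(s) emitted.
- player_id=8: 5 matching b row(s), so 5 row(s) emitted.
- player_id=1: 2 matching b row(s), so 2 row(s) emitted.
- player_id=1: 2 matching b row(s), so 2 row(s) emitted.
- player_id=1: 2 matching b row(s), so 2 row(s) emitted.

(1, 7, Wendy, EZ); (1, 7, Wendy, EZ); (1, 7, Wendy, EZ); (1, 7, Wendy, EZ); (1, 8, Yara, SG); (1, 8, Yara, SG); (1, 8, Yara, SG); (1, 8, Yara, SG); (7, 1, Ivan, NU); (7, 1, Liam, OC); (7, 1, Mona, EZ); (7, 1, Pia, UI); (7, 8, Yara, SG); (8, 1, Ivan, NU); (8, 1, Liam, OC); (8, 1, Mona, EZ); (8, 1, Pia, UI); (8, 7, Wendy, EZ)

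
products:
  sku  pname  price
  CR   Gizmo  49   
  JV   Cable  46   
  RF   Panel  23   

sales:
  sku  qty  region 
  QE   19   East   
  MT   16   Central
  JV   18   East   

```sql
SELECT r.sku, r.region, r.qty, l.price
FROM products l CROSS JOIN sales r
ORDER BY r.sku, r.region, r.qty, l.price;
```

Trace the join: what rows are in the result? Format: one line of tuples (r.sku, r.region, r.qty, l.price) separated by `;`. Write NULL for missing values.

CROSS JOIN pairs every row of `products` with every row of `sales`: 3 × 3 = 9 rows.

(JV, East, 18, 23); (JV, East, 18, 46); (JV, East, 18, 49); (MT, Central, 16, 23); (MT, Central, 16, 46); (MT, Central, 16, 49); (QE, East, 19, 23); (QE, East, 19, 46); (QE, East, 19, 49)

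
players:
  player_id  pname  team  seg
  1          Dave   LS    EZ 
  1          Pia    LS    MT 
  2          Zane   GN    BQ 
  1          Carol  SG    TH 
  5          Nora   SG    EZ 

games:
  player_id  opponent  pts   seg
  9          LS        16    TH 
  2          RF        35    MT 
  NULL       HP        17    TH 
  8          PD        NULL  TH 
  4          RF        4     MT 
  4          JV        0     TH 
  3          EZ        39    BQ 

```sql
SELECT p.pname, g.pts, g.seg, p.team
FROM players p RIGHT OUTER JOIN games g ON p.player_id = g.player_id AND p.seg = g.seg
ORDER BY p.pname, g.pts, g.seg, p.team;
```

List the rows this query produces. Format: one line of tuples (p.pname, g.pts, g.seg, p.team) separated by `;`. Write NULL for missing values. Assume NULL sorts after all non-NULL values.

(NULL, 0, TH, NULL); (NULL, 4, MT, NULL); (NULL, 16, TH, NULL); (NULL, 17, TH, NULL); (NULL, 35, MT, NULL); (NULL, 39, BQ, NULL); (NULL, NULL, TH, NULL)

RIGHT JOIN keeps every row from `games`; unmatched rows get NULL for `players`'s columns.
Matching on p.player_id = g.player_id AND p.seg = g.seg. A NULL in a compared column never satisfies the condition.
Matched pairs: 0; unmatched g rows kept: 7.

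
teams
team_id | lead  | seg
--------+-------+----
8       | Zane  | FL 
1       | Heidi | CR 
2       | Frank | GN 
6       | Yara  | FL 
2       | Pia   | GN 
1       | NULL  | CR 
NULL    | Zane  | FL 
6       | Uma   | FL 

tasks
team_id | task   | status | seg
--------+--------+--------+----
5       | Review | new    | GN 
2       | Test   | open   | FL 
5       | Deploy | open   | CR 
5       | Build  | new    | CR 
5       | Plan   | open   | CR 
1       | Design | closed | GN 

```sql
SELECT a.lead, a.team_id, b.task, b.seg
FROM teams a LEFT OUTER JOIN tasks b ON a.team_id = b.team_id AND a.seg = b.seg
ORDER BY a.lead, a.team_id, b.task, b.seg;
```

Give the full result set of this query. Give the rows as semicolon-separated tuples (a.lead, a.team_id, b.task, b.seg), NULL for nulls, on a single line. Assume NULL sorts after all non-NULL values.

LEFT JOIN keeps every row from `teams`; unmatched rows get NULL for `tasks`'s columns.
Matching on a.team_id = b.team_id AND a.seg = b.seg. A NULL in a compared column never satisfies the condition.
- a[0] team_id=8, seg=FL → no match; kept with NULLs on the b side.
- a[1] team_id=1, seg=CR → no match; kept with NULLs on the b side.
- a[2] team_id=2, seg=GN → no match; kept with NULLs on the b side.
- a[3] team_id=6, seg=FL → no match; kept with NULLs on the b side.
- a[4] team_id=2, seg=GN → no match; kept with NULLs on the b side.
- a[5] team_id=1, seg=CR → no match; kept with NULLs on the b side.
- a[6] team_id=NULL, seg=FL → no match; kept with NULLs on the b side.
- a[7] team_id=6, seg=FL → no match; kept with NULLs on the b side.
After projecting and ordering:
a.lead | a.team_id | b.task | b.seg
Frank | 2 | NULL | NULL
Heidi | 1 | NULL | NULL
Pia | 2 | NULL | NULL
Uma | 6 | NULL | NULL
Yara | 6 | NULL | NULL
Zane | 8 | NULL | NULL
Zane | NULL | NULL | NULL
NULL | 1 | NULL | NULL

(Frank, 2, NULL, NULL); (Heidi, 1, NULL, NULL); (Pia, 2, NULL, NULL); (Uma, 6, NULL, NULL); (Yara, 6, NULL, NULL); (Zane, 8, NULL, NULL); (Zane, NULL, NULL, NULL); (NULL, 1, NULL, NULL)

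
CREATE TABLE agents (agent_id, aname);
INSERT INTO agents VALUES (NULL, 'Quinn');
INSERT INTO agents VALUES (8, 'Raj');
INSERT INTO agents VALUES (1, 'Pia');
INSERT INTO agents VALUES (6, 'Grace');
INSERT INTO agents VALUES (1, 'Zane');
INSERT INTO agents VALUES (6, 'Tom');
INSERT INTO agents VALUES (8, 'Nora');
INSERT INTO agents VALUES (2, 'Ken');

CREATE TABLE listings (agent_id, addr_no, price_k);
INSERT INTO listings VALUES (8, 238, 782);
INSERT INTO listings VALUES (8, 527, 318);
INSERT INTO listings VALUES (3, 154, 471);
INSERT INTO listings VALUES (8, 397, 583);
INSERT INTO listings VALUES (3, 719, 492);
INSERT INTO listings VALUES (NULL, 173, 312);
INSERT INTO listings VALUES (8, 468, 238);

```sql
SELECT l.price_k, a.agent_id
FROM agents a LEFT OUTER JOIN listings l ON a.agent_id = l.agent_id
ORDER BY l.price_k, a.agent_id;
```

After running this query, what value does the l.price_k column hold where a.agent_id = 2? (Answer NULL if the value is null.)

LEFT JOIN keeps every row from `agents`; unmatched rows get NULL for `listings`'s columns.
Matching on a.agent_id = l.agent_id. A NULL in a compared column never satisfies the condition.
Matched pairs: 8; unmatched a rows kept: 6.

NULL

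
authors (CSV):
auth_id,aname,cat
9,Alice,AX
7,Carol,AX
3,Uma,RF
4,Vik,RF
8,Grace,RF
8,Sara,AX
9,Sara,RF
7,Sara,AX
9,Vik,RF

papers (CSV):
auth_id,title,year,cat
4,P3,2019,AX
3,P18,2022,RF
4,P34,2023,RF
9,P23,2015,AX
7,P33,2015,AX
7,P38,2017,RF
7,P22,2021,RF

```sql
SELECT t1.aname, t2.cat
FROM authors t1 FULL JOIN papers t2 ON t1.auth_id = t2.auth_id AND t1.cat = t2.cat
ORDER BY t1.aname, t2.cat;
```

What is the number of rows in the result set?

FULL OUTER JOIN keeps every row from both sides; unmatched rows get NULL for the other side's columns.
Matching on t1.auth_id = t2.auth_id AND t1.cat = t2.cat.
Matched pairs: 5; unmatched t1 rows kept: 4; unmatched t2 rows kept: 3.
Total: 5 matched + 7 padded = 12 rows.

12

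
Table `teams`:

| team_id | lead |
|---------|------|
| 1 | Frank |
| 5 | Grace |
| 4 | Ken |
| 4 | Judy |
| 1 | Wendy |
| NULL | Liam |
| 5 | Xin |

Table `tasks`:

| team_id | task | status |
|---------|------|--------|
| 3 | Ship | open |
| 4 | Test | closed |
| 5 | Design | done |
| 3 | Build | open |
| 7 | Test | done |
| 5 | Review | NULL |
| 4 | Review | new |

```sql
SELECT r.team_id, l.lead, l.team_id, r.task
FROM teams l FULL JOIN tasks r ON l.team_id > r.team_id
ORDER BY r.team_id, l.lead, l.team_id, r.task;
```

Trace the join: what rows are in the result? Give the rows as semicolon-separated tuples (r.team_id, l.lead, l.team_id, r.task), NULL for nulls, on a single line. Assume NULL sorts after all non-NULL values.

(3, Grace, 5, Build); (3, Grace, 5, Ship); (3, Judy, 4, Build); (3, Judy, 4, Ship); (3, Ken, 4, Build); (3, Ken, 4, Ship); (3, Xin, 5, Build); (3, Xin, 5, Ship); (4, Grace, 5, Review); (4, Grace, 5, Test); (4, Xin, 5, Review); (4, Xin, 5, Test); (5, NULL, NULL, Design); (5, NULL, NULL, Review); (7, NULL, NULL, Test); (NULL, Frank, 1, NULL); (NULL, Liam, NULL, NULL); (NULL, Wendy, 1, NULL)

FULL OUTER JOIN keeps every row from both sides; unmatched rows get NULL for the other side's columns.
Matching on l.team_id > r.team_id. A NULL in a compared column never satisfies the condition.
- team_id=1: no r row matches, row kept with r columns NULL.
- team_id=5: 4 matching r row(s), so 4 row(s) emitted.
- team_id=4: 2 matching r row(s), so 2 row(s) emitted.
- team_id=4: 2 matching r row(s), so 2 row(s) emitted.
- team_id=1: no r row matches, row kept with r columns NULL.
- team_id=NULL: no r row matches, row kept with r columns NULL.
- team_id=5: 4 matching r row(s), so 4 row(s) emitted.
- 3 r row(s) had no l match → kept, l columns NULL.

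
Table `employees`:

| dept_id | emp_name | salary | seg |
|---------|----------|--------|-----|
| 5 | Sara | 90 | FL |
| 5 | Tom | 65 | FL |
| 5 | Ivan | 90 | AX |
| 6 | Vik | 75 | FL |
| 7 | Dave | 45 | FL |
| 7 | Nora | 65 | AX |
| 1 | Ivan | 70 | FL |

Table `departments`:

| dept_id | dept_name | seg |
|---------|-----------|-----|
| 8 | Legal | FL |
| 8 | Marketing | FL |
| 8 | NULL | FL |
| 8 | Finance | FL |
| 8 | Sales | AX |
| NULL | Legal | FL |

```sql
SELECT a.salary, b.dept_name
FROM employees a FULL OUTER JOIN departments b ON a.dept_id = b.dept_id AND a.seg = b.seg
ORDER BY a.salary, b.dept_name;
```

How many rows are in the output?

13

FULL OUTER JOIN keeps every row from both sides; unmatched rows get NULL for the other side's columns.
Matching on a.dept_id = b.dept_id AND a.seg = b.seg. A NULL in a compared column never satisfies the condition.
Matched pairs: 0; unmatched a rows kept: 7; unmatched b rows kept: 6.
Total: 0 matched + 13 padded = 13 rows.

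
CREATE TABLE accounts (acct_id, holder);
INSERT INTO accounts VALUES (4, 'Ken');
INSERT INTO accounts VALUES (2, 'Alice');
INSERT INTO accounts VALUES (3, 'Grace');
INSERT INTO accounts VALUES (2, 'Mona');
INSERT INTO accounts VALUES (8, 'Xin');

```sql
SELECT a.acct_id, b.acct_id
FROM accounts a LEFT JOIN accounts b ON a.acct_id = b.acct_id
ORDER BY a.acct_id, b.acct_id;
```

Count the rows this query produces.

7

LEFT JOIN keeps every row from `accounts a`; unmatched rows get NULL for `accounts b`'s columns.
Matching on a.acct_id = b.acct_id.
- a row (acct_id=4): matches 1 b row(s) → 1 output row(s).
- a row (acct_id=2): matches 2 b row(s) → 2 output row(s).
- a row (acct_id=3): matches 1 b row(s) → 1 output row(s).
- a row (acct_id=2): matches 2 b row(s) → 2 output row(s).
- a row (acct_id=8): matches 1 b row(s) → 1 output row(s).
Total: 7 rows.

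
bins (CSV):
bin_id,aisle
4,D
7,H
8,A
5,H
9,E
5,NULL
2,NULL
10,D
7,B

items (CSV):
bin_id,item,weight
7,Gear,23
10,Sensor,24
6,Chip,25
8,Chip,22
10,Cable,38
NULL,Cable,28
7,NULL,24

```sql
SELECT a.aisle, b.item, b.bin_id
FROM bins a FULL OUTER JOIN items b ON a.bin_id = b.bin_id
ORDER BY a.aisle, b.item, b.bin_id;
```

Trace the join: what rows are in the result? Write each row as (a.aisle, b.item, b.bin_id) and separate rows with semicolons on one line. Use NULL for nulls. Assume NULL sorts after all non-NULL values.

FULL OUTER JOIN keeps every row from both sides; unmatched rows get NULL for the other side's columns.
Matching on a.bin_id = b.bin_id. A NULL in a compared column never satisfies the condition.
- a[0] bin_id=4 → no match; kept with NULLs on the b side.
- a[1] bin_id=7 → 2 match(es) in b → 2 row(s).
- a[2] bin_id=8 → 1 match(es) in b → 1 row(s).
- a[3] bin_id=5 → no match; kept with NULLs on the b side.
- a[4] bin_id=9 → no match; kept with NULLs on the b side.
- a[5] bin_id=5 → no match; kept with NULLs on the b side.
- a[6] bin_id=2 → no match; kept with NULLs on the b side.
- a[7] bin_id=10 → 2 match(es) in b → 2 row(s).
- a[8] bin_id=7 → 2 match(es) in b → 2 row(s).
- 2 row(s) from b found no a partner → padded with NULL.

(A, Chip, 8); (B, Gear, 7); (B, NULL, 7); (D, Cable, 10); (D, Sensor, 10); (D, NULL, NULL); (E, NULL, NULL); (H, Gear, 7); (H, NULL, 7); (H, NULL, NULL); (NULL, Cable, NULL); (NULL, Chip, 6); (NULL, NULL, NULL); (NULL, NULL, NULL)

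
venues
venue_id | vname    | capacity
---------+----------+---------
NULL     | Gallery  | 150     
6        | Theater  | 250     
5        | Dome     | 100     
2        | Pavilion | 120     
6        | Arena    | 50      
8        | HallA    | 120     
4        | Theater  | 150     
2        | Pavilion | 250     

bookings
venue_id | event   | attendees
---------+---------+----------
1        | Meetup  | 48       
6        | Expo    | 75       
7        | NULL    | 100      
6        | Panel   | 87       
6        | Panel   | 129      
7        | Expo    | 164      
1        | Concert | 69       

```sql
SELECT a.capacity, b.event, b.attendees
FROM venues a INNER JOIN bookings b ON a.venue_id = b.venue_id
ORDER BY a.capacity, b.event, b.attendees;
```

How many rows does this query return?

6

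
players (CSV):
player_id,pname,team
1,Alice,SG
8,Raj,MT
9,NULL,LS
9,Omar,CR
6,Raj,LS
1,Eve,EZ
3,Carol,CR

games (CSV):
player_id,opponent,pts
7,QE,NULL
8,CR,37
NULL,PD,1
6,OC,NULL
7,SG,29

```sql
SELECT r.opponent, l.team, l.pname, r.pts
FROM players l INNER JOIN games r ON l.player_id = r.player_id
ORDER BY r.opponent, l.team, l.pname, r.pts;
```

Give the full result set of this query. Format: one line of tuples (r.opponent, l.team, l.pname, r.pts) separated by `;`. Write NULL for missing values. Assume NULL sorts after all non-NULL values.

(CR, MT, Raj, 37); (OC, LS, Raj, NULL)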